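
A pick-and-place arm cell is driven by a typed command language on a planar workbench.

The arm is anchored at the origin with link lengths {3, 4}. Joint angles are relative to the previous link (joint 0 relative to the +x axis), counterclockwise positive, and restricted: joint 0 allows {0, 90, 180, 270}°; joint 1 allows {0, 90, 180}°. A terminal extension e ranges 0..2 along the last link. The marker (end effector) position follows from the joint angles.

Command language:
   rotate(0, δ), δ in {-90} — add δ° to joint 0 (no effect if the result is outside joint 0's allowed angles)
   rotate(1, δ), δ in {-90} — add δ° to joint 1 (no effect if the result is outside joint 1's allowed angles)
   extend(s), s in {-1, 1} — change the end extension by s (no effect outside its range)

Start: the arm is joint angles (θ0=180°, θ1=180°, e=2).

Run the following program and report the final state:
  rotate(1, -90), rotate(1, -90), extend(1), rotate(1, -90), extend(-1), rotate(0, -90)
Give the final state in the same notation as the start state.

from: joint angles (θ0=180°, θ1=180°, e=2)
1. rotate(1, -90) → joint angles (θ0=180°, θ1=90°, e=2)
2. rotate(1, -90) → joint angles (θ0=180°, θ1=0°, e=2)
3. extend(1) → joint angles (θ0=180°, θ1=0°, e=2)
4. rotate(1, -90) → joint angles (θ0=180°, θ1=0°, e=2)
5. extend(-1) → joint angles (θ0=180°, θ1=0°, e=1)
6. rotate(0, -90) → joint angles (θ0=90°, θ1=0°, e=1)

joint angles (θ0=90°, θ1=0°, e=1)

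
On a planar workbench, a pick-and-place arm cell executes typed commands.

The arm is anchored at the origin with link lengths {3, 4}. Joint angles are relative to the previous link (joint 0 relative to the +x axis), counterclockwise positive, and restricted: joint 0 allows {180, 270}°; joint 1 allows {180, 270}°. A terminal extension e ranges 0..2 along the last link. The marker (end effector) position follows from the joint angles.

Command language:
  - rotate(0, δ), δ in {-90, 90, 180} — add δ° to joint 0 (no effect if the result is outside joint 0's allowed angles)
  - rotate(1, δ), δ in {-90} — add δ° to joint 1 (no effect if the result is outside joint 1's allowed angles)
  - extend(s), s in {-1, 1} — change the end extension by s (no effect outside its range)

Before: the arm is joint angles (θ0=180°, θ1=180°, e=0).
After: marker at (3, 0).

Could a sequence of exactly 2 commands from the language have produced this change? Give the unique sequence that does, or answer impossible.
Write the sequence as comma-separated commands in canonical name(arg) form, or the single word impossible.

extend(1), extend(1)

begin: joint angles (θ0=180°, θ1=180°, e=0)
1. extend(1) → joint angles (θ0=180°, θ1=180°, e=1)
2. extend(1) → joint angles (θ0=180°, θ1=180°, e=2)
uniquely the one of 36 2-step routes that fits.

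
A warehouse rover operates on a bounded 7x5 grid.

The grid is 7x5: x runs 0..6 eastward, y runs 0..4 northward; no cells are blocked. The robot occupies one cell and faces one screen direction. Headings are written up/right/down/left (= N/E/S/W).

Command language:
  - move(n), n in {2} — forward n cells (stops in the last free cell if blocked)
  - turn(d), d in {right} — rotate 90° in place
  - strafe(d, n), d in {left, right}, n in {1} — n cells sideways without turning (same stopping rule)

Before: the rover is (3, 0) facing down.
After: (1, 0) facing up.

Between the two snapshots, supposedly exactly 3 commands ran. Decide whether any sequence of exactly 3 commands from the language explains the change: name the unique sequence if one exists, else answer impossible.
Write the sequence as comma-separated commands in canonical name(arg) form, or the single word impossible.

turn(right), move(2), turn(right)

key: position moved to (1,0) AND the heading swung to N — translation plus rotation needed
initial: (3, 0) facing down
[1] after turn(right): (3, 0) facing left
[2] after move(2): (1, 0) facing left
[3] after turn(right): (1, 0) facing up
all 64 alternatives checked — unique.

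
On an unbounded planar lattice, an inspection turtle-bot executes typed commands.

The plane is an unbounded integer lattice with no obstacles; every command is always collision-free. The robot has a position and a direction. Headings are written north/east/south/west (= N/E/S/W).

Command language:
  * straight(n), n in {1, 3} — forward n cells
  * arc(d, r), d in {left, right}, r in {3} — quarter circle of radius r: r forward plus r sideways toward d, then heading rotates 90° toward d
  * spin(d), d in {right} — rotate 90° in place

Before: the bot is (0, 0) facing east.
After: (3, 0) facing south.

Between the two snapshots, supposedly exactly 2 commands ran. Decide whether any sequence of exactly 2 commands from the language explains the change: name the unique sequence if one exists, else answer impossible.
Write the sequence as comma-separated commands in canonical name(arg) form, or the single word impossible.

straight(3), spin(right)

key: order matters: swapping straight(3) and spin(right) lands elsewhere
from: (0, 0) facing east
step 1 (straight(3)): (3, 0) facing east
step 2 (spin(right)): (3, 0) facing south
all 25 alternatives checked — unique.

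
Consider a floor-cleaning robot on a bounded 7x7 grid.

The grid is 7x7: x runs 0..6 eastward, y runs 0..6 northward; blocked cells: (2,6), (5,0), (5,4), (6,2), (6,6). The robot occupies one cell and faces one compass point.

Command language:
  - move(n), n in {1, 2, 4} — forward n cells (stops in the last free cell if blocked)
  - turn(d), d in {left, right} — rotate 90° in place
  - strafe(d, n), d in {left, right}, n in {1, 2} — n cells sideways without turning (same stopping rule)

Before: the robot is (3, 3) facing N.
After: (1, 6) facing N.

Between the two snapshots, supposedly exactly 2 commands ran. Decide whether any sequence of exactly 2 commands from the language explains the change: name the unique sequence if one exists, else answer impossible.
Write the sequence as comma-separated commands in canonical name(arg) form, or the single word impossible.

strafe(left, 2), move(4)

key: order matters: swapping strafe(left, 2) and move(4) lands elsewhere
t0: (3, 3) facing N
1. strafe(left, 2) → (1, 3) facing N
2. move(4) → (1, 6) facing N
no other 2-command option fits: unique.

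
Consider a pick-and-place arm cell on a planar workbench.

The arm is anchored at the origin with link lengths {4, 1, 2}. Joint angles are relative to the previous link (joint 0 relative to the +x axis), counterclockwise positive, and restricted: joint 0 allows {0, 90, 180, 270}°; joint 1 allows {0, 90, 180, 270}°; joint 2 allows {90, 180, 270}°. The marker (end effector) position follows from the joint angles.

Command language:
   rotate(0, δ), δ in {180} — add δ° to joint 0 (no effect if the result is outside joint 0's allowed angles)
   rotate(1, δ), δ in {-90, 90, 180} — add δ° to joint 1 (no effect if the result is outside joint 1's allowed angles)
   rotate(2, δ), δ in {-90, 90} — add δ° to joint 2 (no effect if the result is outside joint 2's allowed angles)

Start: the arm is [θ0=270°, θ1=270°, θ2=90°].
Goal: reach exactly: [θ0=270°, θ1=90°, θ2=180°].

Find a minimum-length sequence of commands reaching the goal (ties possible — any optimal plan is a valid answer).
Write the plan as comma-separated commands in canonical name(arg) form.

start: [θ0=270°, θ1=270°, θ2=90°]
1. rotate(2, 90) → [θ0=270°, θ1=270°, θ2=180°]
2. rotate(1, 180) → [θ0=270°, θ1=90°, θ2=180°]
no 1-step plan works, so 2 is optimal.

rotate(2, 90), rotate(1, 180)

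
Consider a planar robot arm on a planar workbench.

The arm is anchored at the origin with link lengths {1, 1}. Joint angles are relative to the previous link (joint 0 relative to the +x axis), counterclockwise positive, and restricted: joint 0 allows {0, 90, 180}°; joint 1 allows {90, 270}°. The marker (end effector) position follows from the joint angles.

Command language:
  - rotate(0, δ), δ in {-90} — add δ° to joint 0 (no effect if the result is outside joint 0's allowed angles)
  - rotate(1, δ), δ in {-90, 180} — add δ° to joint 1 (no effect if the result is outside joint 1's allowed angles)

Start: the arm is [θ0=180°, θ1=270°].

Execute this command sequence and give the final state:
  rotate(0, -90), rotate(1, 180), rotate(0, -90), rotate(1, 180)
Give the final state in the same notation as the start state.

from: [θ0=180°, θ1=270°]
1. rotate(0, -90) → [θ0=90°, θ1=270°]
2. rotate(1, 180) → [θ0=90°, θ1=90°]
3. rotate(0, -90) → [θ0=0°, θ1=90°]
4. rotate(1, 180) → [θ0=0°, θ1=270°]

[θ0=0°, θ1=270°]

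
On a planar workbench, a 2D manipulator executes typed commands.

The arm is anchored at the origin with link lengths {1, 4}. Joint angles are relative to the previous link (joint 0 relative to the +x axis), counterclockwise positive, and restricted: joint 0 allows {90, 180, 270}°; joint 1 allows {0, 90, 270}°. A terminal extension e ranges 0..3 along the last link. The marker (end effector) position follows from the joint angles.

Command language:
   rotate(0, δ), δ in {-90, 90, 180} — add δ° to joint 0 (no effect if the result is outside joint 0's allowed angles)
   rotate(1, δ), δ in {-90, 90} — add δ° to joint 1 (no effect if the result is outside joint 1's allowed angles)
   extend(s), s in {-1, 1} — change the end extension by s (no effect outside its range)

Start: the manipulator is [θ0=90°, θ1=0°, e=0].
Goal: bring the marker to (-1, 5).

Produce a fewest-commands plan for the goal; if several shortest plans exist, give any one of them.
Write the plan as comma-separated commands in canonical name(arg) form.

rotate(0, 90), extend(1), rotate(1, -90)

from: [θ0=90°, θ1=0°, e=0]
1. rotate(0, 90) → [θ0=180°, θ1=0°, e=0]
2. extend(1) → [θ0=180°, θ1=0°, e=1]
3. rotate(1, -90) → [θ0=180°, θ1=270°, e=1]
minimal: 3 command(s), checked below 3.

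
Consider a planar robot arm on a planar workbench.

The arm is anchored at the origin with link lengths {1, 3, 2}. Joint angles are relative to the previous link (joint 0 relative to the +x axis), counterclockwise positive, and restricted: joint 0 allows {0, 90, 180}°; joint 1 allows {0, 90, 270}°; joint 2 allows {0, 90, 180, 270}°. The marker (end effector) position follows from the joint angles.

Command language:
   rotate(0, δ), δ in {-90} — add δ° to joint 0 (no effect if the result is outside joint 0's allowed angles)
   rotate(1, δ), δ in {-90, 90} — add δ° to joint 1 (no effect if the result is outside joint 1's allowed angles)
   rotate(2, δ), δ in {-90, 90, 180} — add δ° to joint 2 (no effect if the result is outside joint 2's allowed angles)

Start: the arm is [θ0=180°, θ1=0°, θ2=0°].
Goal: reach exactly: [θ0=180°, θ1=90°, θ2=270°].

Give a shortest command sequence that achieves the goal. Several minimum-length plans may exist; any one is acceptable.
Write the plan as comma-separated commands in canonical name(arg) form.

start: [θ0=180°, θ1=0°, θ2=0°]
t=1 rotate(2, -90) ⇒ [θ0=180°, θ1=0°, θ2=270°]
t=2 rotate(1, 90) ⇒ [θ0=180°, θ1=90°, θ2=270°]
nothing shorter than 2 reaches the goal.

rotate(2, -90), rotate(1, 90)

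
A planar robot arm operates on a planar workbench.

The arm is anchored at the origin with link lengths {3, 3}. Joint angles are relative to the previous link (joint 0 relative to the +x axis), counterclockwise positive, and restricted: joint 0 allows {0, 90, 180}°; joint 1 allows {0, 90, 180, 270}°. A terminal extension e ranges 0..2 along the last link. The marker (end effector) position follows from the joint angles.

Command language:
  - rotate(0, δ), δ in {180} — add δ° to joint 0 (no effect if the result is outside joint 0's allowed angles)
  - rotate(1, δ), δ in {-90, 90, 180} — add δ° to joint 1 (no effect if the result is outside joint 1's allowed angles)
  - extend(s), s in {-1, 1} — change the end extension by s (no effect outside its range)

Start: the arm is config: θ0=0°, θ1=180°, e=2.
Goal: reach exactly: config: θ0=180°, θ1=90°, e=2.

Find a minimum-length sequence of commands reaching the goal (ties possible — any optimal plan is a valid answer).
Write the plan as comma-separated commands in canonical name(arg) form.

start: config: θ0=0°, θ1=180°, e=2
[1] after rotate(1, -90): config: θ0=0°, θ1=90°, e=2
[2] after rotate(0, 180): config: θ0=180°, θ1=90°, e=2
no 1-step plan works, so 2 is optimal.

rotate(1, -90), rotate(0, 180)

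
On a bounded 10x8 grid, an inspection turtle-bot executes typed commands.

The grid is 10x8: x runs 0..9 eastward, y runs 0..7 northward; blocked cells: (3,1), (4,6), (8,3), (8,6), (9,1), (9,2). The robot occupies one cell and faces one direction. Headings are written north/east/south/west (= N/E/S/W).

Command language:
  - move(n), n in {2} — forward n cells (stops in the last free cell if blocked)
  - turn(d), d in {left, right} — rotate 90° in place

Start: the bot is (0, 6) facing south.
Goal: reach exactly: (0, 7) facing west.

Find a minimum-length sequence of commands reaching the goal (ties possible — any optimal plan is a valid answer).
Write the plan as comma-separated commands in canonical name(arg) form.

start: (0, 6) facing south
1. turn(right) → (0, 6) facing west
2. turn(right) → (0, 6) facing north
3. move(2) → (0, 7) facing north
4. turn(left) → (0, 7) facing west
no 3-step plan works, so 4 is optimal.

turn(right), turn(right), move(2), turn(left)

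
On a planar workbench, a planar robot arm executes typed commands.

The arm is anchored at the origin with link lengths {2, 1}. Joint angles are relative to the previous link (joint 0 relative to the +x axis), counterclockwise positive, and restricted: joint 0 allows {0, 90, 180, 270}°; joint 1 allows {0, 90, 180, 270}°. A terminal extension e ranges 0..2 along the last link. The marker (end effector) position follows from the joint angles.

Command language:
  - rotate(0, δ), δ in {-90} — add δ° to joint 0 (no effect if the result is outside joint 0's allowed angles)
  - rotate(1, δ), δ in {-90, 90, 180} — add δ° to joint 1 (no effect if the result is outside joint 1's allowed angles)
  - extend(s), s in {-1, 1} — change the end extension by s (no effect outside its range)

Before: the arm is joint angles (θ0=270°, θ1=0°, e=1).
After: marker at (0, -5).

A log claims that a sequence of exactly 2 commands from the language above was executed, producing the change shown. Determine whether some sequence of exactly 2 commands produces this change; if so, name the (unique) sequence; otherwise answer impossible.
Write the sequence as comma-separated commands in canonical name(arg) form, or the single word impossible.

extend(1), extend(1)

from: joint angles (θ0=270°, θ1=0°, e=1)
1. extend(1) → joint angles (θ0=270°, θ1=0°, e=2)
2. extend(1) → joint angles (θ0=270°, θ1=0°, e=2)
uniquely the one of 36 2-step routes that fits.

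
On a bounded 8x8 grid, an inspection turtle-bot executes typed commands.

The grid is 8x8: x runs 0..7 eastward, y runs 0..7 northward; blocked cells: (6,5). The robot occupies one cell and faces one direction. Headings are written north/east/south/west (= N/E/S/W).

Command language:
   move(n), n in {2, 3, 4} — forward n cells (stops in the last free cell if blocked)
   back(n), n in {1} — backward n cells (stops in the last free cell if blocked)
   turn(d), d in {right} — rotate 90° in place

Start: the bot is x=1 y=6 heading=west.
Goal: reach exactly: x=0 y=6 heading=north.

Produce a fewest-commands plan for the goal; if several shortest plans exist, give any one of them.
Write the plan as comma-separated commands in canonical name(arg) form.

t0: x=1 y=6 heading=west
step 1 (move(2)): x=0 y=6 heading=west
step 2 (turn(right)): x=0 y=6 heading=north
no 1-step plan works, so 2 is optimal.

move(2), turn(right)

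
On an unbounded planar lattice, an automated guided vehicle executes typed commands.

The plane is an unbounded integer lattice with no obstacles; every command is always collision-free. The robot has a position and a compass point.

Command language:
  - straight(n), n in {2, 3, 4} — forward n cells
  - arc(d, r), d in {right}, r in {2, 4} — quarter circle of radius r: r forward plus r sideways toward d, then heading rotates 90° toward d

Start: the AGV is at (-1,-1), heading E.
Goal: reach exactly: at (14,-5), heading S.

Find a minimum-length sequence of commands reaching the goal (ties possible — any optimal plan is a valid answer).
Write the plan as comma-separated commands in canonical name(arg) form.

begin: at (-1,-1), heading E
t=1 straight(3) ⇒ at (2,-1), heading E
t=2 straight(4) ⇒ at (6,-1), heading E
t=3 straight(4) ⇒ at (10,-1), heading E
t=4 arc(right, 4) ⇒ at (14,-5), heading S
shorter routes all fall short; 4 is best.

straight(3), straight(4), straight(4), arc(right, 4)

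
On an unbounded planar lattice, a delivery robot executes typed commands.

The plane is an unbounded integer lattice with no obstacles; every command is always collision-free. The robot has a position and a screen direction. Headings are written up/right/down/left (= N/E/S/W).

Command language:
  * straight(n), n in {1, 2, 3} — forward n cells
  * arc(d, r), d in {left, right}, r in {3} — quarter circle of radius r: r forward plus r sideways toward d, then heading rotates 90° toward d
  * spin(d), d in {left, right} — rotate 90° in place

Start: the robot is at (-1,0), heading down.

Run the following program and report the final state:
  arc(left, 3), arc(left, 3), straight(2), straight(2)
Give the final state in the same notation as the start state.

initial: at (-1,0), heading down
[1] after arc(left, 3): at (2,-3), heading right
[2] after arc(left, 3): at (5,0), heading up
[3] after straight(2): at (5,2), heading up
[4] after straight(2): at (5,4), heading up

at (5,4), heading up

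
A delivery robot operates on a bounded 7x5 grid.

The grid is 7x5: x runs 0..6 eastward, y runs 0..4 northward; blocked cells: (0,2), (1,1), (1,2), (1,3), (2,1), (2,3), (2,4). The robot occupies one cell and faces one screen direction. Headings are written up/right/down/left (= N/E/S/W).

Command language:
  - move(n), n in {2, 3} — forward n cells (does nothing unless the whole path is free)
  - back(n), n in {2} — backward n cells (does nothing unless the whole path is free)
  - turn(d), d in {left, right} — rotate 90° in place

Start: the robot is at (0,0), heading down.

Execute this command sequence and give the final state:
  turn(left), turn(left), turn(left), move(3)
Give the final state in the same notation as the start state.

t0: at (0,0), heading down
step 1 (turn(left)): at (0,0), heading right
step 2 (turn(left)): at (0,0), heading up
step 3 (turn(left)): at (0,0), heading left
step 4 (move(3)): at (0,0), heading left

at (0,0), heading left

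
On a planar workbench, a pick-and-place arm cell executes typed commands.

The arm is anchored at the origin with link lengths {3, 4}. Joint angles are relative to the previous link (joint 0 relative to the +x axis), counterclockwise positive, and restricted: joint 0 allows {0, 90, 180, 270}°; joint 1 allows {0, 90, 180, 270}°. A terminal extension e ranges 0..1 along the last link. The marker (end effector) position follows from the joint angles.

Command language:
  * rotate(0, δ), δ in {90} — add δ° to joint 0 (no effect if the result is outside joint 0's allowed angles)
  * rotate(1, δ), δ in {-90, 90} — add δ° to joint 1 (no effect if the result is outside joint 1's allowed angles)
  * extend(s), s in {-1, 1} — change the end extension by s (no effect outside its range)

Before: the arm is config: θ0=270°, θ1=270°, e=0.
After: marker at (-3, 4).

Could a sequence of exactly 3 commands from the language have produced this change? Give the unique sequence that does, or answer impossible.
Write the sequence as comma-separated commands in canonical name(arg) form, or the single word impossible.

begin: config: θ0=270°, θ1=270°, e=0
step 1 (rotate(0, 90)): config: θ0=0°, θ1=270°, e=0
step 2 (rotate(0, 90)): config: θ0=90°, θ1=270°, e=0
step 3 (rotate(0, 90)): config: θ0=180°, θ1=270°, e=0
no rival 3-sequence matches.

rotate(0, 90), rotate(0, 90), rotate(0, 90)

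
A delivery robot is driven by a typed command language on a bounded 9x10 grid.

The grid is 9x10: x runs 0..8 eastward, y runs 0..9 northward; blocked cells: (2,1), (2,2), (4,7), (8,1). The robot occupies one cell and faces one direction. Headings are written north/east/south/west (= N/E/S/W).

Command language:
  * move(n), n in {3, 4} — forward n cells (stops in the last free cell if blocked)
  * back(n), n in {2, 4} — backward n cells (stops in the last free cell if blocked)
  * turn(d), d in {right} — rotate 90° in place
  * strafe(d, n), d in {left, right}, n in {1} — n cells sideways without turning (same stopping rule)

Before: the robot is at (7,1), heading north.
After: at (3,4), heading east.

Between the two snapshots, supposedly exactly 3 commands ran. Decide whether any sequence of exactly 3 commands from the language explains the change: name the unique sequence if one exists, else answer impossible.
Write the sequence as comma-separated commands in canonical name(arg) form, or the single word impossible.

move(3), turn(right), back(4)

key: order matters: swapping move(3) and back(4) lands elsewhere
t0: at (7,1), heading north
1. move(3) → at (7,4), heading north
2. turn(right) → at (7,4), heading east
3. back(4) → at (3,4), heading east
no rival 3-sequence matches.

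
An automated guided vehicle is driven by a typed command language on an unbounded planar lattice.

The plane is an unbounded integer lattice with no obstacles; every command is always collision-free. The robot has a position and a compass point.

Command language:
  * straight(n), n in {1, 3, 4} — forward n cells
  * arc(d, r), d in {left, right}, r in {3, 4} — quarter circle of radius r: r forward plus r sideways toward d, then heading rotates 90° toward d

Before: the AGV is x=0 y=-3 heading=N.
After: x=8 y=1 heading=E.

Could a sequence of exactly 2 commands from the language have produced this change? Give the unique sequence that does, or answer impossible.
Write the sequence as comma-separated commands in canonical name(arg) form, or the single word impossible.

arc(right, 4), straight(4)

key: cell and facing (now E) both changed — the 2 commands mix motion and turning
start: x=0 y=-3 heading=N
step 1 (arc(right, 4)): x=4 y=1 heading=E
step 2 (straight(4)): x=8 y=1 heading=E
all 49 alternatives checked — unique.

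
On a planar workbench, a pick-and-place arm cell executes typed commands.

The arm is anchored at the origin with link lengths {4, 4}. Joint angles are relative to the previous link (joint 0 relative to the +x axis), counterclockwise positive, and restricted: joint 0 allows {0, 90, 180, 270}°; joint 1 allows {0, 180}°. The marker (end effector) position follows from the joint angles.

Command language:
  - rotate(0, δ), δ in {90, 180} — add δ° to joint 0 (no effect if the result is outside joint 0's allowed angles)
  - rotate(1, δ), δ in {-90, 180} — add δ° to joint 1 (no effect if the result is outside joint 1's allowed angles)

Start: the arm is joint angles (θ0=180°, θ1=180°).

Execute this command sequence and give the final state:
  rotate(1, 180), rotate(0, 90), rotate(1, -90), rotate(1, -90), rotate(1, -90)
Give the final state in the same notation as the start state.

joint angles (θ0=270°, θ1=0°)

initial: joint angles (θ0=180°, θ1=180°)
step 1 (rotate(1, 180)): joint angles (θ0=180°, θ1=0°)
step 2 (rotate(0, 90)): joint angles (θ0=270°, θ1=0°)
step 3 (rotate(1, -90)): joint angles (θ0=270°, θ1=0°)
step 4 (rotate(1, -90)): joint angles (θ0=270°, θ1=0°)
step 5 (rotate(1, -90)): joint angles (θ0=270°, θ1=0°)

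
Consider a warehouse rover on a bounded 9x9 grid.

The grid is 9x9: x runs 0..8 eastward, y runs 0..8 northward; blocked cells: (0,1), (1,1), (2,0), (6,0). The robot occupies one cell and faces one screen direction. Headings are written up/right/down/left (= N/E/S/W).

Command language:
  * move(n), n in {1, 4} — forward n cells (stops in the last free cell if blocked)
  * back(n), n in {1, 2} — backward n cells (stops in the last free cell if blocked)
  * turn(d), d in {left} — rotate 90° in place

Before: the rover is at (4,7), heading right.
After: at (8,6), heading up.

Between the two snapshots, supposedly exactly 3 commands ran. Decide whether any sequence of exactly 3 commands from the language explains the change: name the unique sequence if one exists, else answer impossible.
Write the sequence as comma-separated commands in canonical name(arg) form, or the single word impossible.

move(4), turn(left), back(1)

key: running back(1) before move(4) would end elsewhere — order is forced
start: at (4,7), heading right
t=1 move(4) ⇒ at (8,7), heading right
t=2 turn(left) ⇒ at (8,7), heading up
t=3 back(1) ⇒ at (8,6), heading up
no other 3-command option fits: unique.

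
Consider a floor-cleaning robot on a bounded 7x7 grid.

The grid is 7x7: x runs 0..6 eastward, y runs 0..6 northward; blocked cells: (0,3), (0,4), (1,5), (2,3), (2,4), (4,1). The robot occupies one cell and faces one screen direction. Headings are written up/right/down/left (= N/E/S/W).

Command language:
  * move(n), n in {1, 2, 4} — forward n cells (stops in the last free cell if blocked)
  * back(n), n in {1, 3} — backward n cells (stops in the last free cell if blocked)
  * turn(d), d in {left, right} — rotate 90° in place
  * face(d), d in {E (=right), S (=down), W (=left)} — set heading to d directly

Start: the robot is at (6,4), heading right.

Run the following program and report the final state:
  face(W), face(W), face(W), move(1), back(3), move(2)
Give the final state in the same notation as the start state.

t0: at (6,4), heading right
[1] after face(W): at (6,4), heading left
[2] after face(W): at (6,4), heading left
[3] after face(W): at (6,4), heading left
[4] after move(1): at (5,4), heading left
[5] after back(3): at (6,4), heading left
[6] after move(2): at (4,4), heading left

at (4,4), heading left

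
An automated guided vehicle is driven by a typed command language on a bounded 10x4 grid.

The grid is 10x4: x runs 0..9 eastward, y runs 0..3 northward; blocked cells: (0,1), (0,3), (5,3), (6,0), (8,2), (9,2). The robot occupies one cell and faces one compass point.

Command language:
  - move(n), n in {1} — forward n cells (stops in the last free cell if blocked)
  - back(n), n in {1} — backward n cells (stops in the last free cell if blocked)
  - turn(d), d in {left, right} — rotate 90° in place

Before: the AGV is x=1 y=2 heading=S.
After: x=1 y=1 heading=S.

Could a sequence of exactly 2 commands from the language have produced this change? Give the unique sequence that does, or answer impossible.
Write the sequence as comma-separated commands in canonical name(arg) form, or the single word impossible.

checked all 2-command options: none fits.

impossible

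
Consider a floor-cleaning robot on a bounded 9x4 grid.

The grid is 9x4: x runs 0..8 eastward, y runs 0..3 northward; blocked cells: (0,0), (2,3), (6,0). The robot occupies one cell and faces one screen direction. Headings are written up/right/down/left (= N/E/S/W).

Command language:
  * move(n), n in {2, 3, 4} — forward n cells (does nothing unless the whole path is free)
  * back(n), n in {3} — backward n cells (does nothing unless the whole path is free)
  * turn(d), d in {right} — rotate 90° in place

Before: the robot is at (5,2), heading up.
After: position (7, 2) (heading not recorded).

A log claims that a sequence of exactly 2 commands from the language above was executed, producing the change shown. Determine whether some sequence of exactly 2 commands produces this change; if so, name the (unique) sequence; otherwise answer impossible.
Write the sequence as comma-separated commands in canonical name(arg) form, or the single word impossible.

key: order matters: swapping turn(right) and move(2) lands elsewhere
t0: at (5,2), heading up
[1] after turn(right): at (5,2), heading right
[2] after move(2): at (7,2), heading right
no other 2-command option fits: unique.

turn(right), move(2)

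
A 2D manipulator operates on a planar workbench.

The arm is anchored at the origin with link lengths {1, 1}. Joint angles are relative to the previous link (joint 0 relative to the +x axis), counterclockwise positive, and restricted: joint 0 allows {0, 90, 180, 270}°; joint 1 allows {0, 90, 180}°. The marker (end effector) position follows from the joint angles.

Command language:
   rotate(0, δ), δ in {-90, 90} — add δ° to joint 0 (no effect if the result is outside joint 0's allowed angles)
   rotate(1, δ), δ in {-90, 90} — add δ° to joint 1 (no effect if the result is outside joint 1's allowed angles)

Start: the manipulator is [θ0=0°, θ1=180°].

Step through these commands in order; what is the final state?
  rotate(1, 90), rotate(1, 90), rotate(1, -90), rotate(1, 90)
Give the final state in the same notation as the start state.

start: [θ0=0°, θ1=180°]
step 1 (rotate(1, 90)): [θ0=0°, θ1=180°]
step 2 (rotate(1, 90)): [θ0=0°, θ1=180°]
step 3 (rotate(1, -90)): [θ0=0°, θ1=90°]
step 4 (rotate(1, 90)): [θ0=0°, θ1=180°]

[θ0=0°, θ1=180°]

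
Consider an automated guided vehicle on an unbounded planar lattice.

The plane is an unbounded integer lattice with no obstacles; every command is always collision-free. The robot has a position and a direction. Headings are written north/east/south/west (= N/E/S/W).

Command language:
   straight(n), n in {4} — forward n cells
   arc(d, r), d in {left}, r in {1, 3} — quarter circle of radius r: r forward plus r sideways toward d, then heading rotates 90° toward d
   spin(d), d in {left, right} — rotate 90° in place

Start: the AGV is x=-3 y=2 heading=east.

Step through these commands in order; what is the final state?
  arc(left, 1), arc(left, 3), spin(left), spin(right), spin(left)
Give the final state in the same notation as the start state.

x=-5 y=6 heading=south

from: x=-3 y=2 heading=east
step 1 (arc(left, 1)): x=-2 y=3 heading=north
step 2 (arc(left, 3)): x=-5 y=6 heading=west
step 3 (spin(left)): x=-5 y=6 heading=south
step 4 (spin(right)): x=-5 y=6 heading=west
step 5 (spin(left)): x=-5 y=6 heading=south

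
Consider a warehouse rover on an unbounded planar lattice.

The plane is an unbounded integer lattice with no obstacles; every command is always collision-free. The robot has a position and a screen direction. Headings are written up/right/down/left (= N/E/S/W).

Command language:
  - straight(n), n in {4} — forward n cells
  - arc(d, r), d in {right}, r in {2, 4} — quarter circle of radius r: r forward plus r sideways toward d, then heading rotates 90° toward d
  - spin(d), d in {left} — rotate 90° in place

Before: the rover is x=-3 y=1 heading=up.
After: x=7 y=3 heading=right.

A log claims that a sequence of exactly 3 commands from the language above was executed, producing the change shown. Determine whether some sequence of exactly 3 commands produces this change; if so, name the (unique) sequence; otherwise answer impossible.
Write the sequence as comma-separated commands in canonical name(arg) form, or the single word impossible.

arc(right, 2), straight(4), straight(4)

key: running straight(4) before arc(right, 2) would end elsewhere — order is forced
start: x=-3 y=1 heading=up
[1] after arc(right, 2): x=-1 y=3 heading=right
[2] after straight(4): x=3 y=3 heading=right
[3] after straight(4): x=7 y=3 heading=right
uniquely the one of 64 3-step routes that fits.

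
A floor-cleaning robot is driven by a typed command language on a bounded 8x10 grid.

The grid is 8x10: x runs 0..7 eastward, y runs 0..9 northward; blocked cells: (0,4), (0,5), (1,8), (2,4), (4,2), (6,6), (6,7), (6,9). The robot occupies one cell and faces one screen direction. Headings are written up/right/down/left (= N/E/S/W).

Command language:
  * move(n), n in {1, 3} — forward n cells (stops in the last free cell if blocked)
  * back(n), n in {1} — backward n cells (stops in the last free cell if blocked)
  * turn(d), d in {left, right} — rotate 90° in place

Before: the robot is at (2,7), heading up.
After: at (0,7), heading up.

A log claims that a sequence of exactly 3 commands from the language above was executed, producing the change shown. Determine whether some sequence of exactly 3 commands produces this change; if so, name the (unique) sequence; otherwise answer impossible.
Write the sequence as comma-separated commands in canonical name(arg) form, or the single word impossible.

turn(left), move(3), turn(right)

key: still facing N at the end — net rotation zero over 3 steps
start: at (2,7), heading up
[1] after turn(left): at (2,7), heading left
[2] after move(3): at (0,7), heading left
[3] after turn(right): at (0,7), heading up
uniquely the one of 125 3-step routes that fits.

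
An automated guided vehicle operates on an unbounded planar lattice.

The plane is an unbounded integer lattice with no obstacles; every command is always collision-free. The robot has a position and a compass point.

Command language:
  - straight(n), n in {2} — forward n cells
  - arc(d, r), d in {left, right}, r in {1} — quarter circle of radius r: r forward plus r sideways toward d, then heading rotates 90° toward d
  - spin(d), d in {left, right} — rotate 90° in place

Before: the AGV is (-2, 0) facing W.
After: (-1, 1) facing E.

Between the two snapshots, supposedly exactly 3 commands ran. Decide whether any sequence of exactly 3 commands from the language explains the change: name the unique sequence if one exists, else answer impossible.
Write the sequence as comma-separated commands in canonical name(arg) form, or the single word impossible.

key: position moved to (-1,1) AND the heading swung to E — translation plus rotation needed
t0: (-2, 0) facing W
[1] after arc(right, 1): (-3, 1) facing N
[2] after spin(right): (-3, 1) facing E
[3] after straight(2): (-1, 1) facing E
no other 3-command option fits: unique.

arc(right, 1), spin(right), straight(2)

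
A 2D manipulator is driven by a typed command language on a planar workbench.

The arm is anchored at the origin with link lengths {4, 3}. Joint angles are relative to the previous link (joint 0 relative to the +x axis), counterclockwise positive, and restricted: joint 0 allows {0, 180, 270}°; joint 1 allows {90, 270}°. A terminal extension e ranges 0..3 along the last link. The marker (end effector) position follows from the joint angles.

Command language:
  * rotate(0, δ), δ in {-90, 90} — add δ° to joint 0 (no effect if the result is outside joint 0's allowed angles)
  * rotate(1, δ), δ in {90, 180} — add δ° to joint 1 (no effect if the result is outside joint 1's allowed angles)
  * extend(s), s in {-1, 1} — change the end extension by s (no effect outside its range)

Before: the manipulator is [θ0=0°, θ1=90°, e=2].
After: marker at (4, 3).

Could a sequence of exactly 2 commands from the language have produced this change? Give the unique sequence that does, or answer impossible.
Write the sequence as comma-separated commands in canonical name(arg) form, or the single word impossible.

start: [θ0=0°, θ1=90°, e=2]
t=1 extend(-1) ⇒ [θ0=0°, θ1=90°, e=1]
t=2 extend(-1) ⇒ [θ0=0°, θ1=90°, e=0]
uniquely the one of 36 2-step routes that fits.

extend(-1), extend(-1)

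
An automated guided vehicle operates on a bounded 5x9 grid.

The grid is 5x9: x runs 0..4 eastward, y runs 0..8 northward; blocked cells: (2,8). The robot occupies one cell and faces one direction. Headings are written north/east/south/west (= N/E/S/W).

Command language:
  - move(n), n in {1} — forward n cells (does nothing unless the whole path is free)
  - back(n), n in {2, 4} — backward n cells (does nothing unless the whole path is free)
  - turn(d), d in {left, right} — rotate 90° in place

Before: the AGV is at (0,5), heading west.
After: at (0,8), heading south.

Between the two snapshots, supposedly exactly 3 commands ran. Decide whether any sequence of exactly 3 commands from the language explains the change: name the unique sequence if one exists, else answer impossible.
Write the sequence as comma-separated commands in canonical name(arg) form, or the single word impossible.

key: cell and facing (now S) both changed — the 3 commands mix motion and turning
start: at (0,5), heading west
[1] after turn(left): at (0,5), heading south
[2] after move(1): at (0,4), heading south
[3] after back(4): at (0,8), heading south
uniquely the one of 125 3-step routes that fits.

turn(left), move(1), back(4)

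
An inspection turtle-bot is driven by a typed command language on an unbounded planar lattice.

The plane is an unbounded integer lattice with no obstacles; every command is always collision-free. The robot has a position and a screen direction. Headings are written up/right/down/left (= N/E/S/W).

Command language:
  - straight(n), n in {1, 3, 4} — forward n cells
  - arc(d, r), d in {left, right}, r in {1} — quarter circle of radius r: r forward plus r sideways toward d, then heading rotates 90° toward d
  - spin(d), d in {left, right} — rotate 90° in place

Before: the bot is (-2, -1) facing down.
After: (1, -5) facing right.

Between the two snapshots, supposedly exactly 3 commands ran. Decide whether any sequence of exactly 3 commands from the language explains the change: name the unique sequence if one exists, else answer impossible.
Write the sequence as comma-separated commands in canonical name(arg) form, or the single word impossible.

straight(4), spin(left), straight(3)

key: position moved to (1,-5) AND the heading swung to E — translation plus rotation needed
initial: (-2, -1) facing down
1. straight(4) → (-2, -5) facing down
2. spin(left) → (-2, -5) facing right
3. straight(3) → (1, -5) facing right
no rival 3-sequence matches.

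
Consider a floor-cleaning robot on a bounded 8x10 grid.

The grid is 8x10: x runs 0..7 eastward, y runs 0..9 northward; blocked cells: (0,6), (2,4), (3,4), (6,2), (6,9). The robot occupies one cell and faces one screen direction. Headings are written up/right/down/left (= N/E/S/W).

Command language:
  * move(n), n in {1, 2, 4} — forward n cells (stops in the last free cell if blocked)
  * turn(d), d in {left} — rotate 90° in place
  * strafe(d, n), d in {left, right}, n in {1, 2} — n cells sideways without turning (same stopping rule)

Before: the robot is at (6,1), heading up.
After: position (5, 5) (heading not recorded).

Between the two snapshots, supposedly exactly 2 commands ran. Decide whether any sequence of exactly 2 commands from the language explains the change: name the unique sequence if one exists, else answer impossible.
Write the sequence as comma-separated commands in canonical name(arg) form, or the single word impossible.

key: running move(4) before strafe(left, 1) would end elsewhere — order is forced
from: at (6,1), heading up
step 1 (strafe(left, 1)): at (5,1), heading up
step 2 (move(4)): at (5,5), heading up
no rival 2-sequence matches.

strafe(left, 1), move(4)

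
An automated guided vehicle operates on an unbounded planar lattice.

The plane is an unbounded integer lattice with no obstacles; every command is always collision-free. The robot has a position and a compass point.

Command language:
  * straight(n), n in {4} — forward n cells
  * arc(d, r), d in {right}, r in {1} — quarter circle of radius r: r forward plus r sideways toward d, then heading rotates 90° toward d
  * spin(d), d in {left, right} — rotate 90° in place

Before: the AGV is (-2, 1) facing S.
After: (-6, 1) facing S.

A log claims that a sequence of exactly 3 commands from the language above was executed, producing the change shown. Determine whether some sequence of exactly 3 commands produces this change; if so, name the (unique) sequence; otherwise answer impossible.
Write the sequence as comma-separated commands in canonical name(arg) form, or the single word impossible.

spin(right), straight(4), spin(left)

key: still facing S at the end — net rotation zero over 3 steps
start: (-2, 1) facing S
t=1 spin(right) ⇒ (-2, 1) facing W
t=2 straight(4) ⇒ (-6, 1) facing W
t=3 spin(left) ⇒ (-6, 1) facing S
all 64 alternatives checked — unique.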